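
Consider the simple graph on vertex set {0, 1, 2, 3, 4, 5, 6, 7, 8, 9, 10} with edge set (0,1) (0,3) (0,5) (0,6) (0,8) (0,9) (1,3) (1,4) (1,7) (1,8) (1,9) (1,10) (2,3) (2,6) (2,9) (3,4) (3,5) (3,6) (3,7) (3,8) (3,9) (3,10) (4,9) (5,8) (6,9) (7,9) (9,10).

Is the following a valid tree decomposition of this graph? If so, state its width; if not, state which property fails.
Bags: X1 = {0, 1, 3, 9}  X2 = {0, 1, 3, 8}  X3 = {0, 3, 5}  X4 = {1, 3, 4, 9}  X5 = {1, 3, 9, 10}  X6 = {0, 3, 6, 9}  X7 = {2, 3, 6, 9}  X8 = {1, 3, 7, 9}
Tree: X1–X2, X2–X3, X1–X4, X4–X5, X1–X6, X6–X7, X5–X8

No — edge (8,5) lies in no bag.

A tree decomposition must satisfy three properties: every vertex lies in some bag; for every edge, both endpoints lie together in some bag; and for every vertex, the bags containing it form a connected subtree. Here edge (8,5) lies in no bag, so the decomposition is invalid.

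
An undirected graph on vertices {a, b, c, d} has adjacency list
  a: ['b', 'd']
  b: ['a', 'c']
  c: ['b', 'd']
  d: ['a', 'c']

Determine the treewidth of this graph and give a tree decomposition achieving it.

Treewidth 2.
One optimal decomposition is:
Bags: B1 = {b, c, d}  B2 = {a, b, d}
Tree: B1–B2

The largest bag has 3 vertices, giving width 2; this decomposition certifies tw(G) ≤ 2. Since b–c–d–a–b is a cycle in G, G is not acyclic. Forests are exactly the graphs of treewidth ≤ 1, so tw(G) ≥ 2. The upper and lower bounds meet at 2, so that is the treewidth.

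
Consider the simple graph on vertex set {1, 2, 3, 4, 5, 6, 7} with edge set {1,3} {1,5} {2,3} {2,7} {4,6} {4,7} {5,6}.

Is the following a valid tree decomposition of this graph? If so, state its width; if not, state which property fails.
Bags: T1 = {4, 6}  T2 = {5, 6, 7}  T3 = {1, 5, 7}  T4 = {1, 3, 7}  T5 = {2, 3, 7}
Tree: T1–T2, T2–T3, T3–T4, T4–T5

A tree decomposition must satisfy three properties: every vertex lies in some bag; for every edge, both endpoints lie together in some bag; and for every vertex, the bags containing it form a connected subtree. Here edge (7,4) lies in no bag, so the decomposition is invalid.

No — edge (7,4) lies in no bag.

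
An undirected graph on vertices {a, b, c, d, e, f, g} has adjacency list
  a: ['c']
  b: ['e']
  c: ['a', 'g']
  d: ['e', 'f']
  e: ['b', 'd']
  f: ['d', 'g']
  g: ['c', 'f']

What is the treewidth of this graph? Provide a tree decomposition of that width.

The largest bag has 2 vertices, giving width 1; this decomposition certifies tw(G) ≤ 1. Since G has at least one edge (e.g. b–e), it is not an edgeless graph, so tw(G) ≥ 1. Hence tw(G) = 1 exactly.

Treewidth 1.
One such decomposition:
Bags: B1 = {b, e}  B2 = {d, e}  B3 = {d, f}  B4 = {f, g}  B5 = {c, g}  B6 = {a, c}
Tree: B1–B2, B2–B3, B3–B4, B4–B5, B5–B6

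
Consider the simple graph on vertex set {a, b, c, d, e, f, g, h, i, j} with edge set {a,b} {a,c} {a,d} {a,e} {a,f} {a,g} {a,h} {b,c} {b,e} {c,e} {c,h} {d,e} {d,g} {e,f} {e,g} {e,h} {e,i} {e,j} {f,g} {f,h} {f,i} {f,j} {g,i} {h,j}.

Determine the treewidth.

A width-3 tree decomposition is:
Bags: B1 = {a, e, f, g}  B2 = {a, e, f, h}  B3 = {a, c, e, h}  B4 = {a, b, c, e}  B5 = {a, d, e, g}  B6 = {e, f, h, j}  B7 = {e, f, g, i}
Tree: B1–B2, B2–B3, B3–B4, B1–B5, B2–B6, B1–B7
Every bag has size at most 4, so the width is 4 − 1 = 3 and tw(G) ≤ 3. Conversely, {e, f, h, j} is a clique of size 4, and the vertices of any clique must share a bag in every tree decomposition; so some bag has ≥ 4 vertices and tw(G) ≥ 3. Hence tw(G) = 3 exactly.

3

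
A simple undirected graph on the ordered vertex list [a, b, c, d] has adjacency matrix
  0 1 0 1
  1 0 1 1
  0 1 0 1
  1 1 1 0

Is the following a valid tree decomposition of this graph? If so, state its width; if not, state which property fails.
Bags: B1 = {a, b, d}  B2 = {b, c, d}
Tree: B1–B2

Every vertex of G appears in some bag (union = {a, b, c, d}); every edge is covered by a bag; and for each vertex v the set of bags containing v is connected in the bag tree. The decomposition is therefore valid. The largest bag has 3 vertices, so the width is 2.

Yes; width 2.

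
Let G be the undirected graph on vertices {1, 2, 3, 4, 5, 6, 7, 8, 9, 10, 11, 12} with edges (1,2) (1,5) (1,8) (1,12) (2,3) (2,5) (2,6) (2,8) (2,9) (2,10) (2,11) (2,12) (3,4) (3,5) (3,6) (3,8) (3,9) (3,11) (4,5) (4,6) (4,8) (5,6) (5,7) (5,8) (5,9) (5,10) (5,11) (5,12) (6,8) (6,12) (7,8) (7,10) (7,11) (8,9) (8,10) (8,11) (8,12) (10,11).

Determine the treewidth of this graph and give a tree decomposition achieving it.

The largest bag has 5 vertices, giving width 4; this decomposition certifies tw(G) ≤ 4. For the lower bound, the 5 vertices {1, 2, 5, 8, 12} are pairwise adjacent, and any tree decomposition puts a clique entirely inside one bag — forcing width ≥ 4. Combining the bounds, tw(G) = 4.

Treewidth 4.
One optimal decomposition is:
Bags: B1 = {2, 3, 5, 6, 8}  B2 = {2, 3, 5, 8, 11}  B3 = {3, 4, 5, 6, 8}  B4 = {2, 3, 5, 8, 9}  B5 = {2, 5, 8, 10, 11}  B6 = {2, 5, 6, 8, 12}  B7 = {1, 2, 5, 8, 12}  B8 = {5, 7, 8, 10, 11}
Tree: B1–B2, B1–B3, B2–B4, B2–B5, B1–B6, B6–B7, B5–B8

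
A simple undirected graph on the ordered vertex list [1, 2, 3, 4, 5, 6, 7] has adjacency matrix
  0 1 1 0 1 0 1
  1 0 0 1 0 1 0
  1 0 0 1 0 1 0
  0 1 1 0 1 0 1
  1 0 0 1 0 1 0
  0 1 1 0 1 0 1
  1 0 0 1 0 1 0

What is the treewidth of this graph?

A width-3 tree decomposition is:
Bags: B1 = {1, 2, 4, 6}  B2 = {1, 4, 6, 7}  B3 = {1, 4, 5, 6}  B4 = {1, 3, 4, 6}
Tree: B1–B2, B2–B3, B3–B4
The largest bag has 4 vertices, giving width 3; this decomposition certifies tw(G) ≤ 3. For the lower bound: the 4 vertex sets {2,4}, {6,7}, {1}, {5} are disjoint, each induces a connected subgraph, and every pair is joined by at least one edge of G. Contracting each set to a single vertex therefore yields K_{4} as a minor, and since treewidth is minor-monotone, tw(G) ≥ tw(K_{4}) = 3. Hence tw(G) = 3 exactly.

3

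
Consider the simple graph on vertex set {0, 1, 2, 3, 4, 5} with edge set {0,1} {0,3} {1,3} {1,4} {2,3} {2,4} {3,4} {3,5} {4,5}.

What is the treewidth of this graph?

A width-2 tree decomposition is:
Bags: B1 = {1, 3, 4}  B2 = {2, 3, 4}  B3 = {0, 1, 3}  B4 = {3, 4, 5}
Tree: B1–B2, B1–B3, B1–B4
The largest bag has 3 vertices, giving width 2; this decomposition certifies tw(G) ≤ 2. On the other hand G contains the 3-clique {0, 1, 3}. A clique must lie in a single bag of any decomposition, so no decomposition can have width below 2. The upper and lower bounds meet at 2, so that is the treewidth.

2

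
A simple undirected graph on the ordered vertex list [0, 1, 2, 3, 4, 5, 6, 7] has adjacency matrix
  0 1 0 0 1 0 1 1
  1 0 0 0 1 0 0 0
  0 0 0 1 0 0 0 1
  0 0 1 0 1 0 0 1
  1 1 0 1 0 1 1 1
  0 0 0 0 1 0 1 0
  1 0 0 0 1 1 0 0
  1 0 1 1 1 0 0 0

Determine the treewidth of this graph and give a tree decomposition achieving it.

Every bag has size at most 3, so the width is 3 − 1 = 2 and tw(G) ≤ 2. On the other hand G contains the 3-clique {2, 3, 7}. A clique must lie in a single bag of any decomposition, so no decomposition can have width below 2. Therefore the treewidth is 2.

Treewidth 2.
Bags: B1 = {0, 4, 7}  B2 = {3, 4, 7}  B3 = {0, 4, 6}  B4 = {0, 1, 4}  B5 = {4, 5, 6}  B6 = {2, 3, 7}
Tree: B1–B2, B1–B3, B1–B4, B3–B5, B2–B6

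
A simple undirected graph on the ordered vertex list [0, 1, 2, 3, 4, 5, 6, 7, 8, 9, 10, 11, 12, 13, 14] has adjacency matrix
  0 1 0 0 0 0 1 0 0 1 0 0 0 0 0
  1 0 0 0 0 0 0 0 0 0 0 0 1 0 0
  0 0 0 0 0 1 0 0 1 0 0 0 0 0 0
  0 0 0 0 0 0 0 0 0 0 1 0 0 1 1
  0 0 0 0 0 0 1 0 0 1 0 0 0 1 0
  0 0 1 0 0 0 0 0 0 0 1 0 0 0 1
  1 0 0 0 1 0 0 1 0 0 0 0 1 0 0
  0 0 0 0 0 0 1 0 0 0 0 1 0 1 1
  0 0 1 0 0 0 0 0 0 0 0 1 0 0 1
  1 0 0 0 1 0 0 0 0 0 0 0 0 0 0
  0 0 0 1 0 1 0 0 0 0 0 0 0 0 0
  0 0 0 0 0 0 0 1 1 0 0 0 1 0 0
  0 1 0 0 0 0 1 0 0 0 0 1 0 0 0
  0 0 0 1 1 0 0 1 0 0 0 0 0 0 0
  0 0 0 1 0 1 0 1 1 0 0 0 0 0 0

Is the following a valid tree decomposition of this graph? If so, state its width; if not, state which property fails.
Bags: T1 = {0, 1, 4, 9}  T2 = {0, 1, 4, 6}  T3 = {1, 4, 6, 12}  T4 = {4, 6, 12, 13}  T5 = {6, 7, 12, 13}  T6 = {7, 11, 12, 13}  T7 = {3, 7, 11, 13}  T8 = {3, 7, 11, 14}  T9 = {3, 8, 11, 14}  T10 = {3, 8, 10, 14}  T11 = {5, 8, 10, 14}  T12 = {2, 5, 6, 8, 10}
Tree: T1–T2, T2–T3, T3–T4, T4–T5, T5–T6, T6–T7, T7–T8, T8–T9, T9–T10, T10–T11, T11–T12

No — bags containing vertex 6 are not connected in the tree.

A tree decomposition must satisfy three properties: every vertex lies in some bag; for every edge, both endpoints lie together in some bag; and for every vertex, the bags containing it form a connected subtree. Here bags containing vertex 6 are not connected in the tree, so the decomposition is invalid.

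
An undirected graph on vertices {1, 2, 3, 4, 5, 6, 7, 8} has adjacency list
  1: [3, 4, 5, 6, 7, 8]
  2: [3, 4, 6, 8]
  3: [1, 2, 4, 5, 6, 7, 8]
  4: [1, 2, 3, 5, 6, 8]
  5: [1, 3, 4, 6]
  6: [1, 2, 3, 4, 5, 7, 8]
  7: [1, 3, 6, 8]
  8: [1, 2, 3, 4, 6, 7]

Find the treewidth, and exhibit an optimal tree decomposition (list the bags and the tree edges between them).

The largest bag has 5 vertices, giving width 4; this decomposition certifies tw(G) ≤ 4. For the lower bound, the 5 vertices {1, 3, 4, 6, 8} are pairwise adjacent, and any tree decomposition puts a clique entirely inside one bag — forcing width ≥ 4. Combining the bounds, tw(G) = 4.

Treewidth 4.
One optimal decomposition is:
Bags: B1 = {1, 3, 4, 6, 8}  B2 = {1, 3, 4, 5, 6}  B3 = {1, 3, 6, 7, 8}  B4 = {2, 3, 4, 6, 8}
Tree: B1–B2, B1–B3, B1–B4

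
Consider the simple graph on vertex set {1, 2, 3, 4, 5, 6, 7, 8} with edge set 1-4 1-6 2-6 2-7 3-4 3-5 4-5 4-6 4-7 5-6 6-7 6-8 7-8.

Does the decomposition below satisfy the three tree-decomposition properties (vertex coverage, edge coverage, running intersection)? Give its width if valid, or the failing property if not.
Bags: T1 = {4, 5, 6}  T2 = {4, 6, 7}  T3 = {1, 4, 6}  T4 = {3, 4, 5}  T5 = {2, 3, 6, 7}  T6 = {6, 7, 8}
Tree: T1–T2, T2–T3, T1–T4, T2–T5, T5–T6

No — bags containing vertex 3 are not connected in the tree.

A tree decomposition must satisfy three properties: every vertex lies in some bag; for every edge, both endpoints lie together in some bag; and for every vertex, the bags containing it form a connected subtree. Here bags containing vertex 3 are not connected in the tree, so the decomposition is invalid.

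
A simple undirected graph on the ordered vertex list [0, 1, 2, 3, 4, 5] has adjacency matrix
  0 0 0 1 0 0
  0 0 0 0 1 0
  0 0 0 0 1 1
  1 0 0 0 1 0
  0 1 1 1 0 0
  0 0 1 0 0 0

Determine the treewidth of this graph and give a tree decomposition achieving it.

Treewidth 1.
Bags: B1 = {2, 4}  B2 = {2, 5}  B3 = {3, 4}  B4 = {1, 4}  B5 = {0, 3}
Tree: B1–B2, B1–B3, B3–B4, B3–B5

Each bag holds 2 vertices, so the decomposition has width 1, which upper-bounds the treewidth. G has an edge, so its treewidth is at least 1. The upper and lower bounds meet at 1, so that is the treewidth.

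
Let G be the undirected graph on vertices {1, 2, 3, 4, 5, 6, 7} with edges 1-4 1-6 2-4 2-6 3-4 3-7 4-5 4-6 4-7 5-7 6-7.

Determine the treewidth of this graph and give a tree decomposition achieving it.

Treewidth 2.
One such decomposition:
Bags: B1 = {4, 6, 7}  B2 = {4, 5, 7}  B3 = {1, 4, 6}  B4 = {2, 4, 6}  B5 = {3, 4, 7}
Tree: B1–B2, B1–B3, B1–B4, B1–B5

The largest bag has 3 vertices, giving width 2; this decomposition certifies tw(G) ≤ 2. Conversely, {3, 4, 7} is a clique of size 3, and the vertices of any clique must share a bag in every tree decomposition; so some bag has ≥ 3 vertices and tw(G) ≥ 2. Hence tw(G) = 2 exactly.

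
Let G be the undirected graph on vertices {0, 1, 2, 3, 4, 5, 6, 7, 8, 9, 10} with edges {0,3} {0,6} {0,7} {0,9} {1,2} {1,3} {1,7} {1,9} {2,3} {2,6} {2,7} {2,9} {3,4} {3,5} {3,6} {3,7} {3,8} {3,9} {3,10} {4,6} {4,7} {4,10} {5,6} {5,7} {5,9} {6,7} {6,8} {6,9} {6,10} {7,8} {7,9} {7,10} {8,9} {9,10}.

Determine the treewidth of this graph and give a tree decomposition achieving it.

Each bag holds 5 vertices, so the decomposition has width 4, which upper-bounds the treewidth. For the lower bound, the 5 vertices {1, 2, 3, 7, 9} are pairwise adjacent, and any tree decomposition puts a clique entirely inside one bag — forcing width ≥ 4. Therefore the treewidth is 4.

Treewidth 4.
One optimal decomposition is:
Bags: B1 = {2, 3, 6, 7, 9}  B2 = {0, 3, 6, 7, 9}  B3 = {3, 6, 7, 9, 10}  B4 = {3, 4, 6, 7, 10}  B5 = {3, 5, 6, 7, 9}  B6 = {1, 2, 3, 7, 9}  B7 = {3, 6, 7, 8, 9}
Tree: B1–B2, B1–B3, B3–B4, B1–B5, B1–B6, B2–B7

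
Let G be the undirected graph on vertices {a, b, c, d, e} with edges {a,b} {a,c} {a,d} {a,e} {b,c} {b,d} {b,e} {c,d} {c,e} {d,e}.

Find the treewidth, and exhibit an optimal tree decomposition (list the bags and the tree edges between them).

With just one bag of size 5, the width is 5 − 1 = 4, so tw(G) ≤ 4. Conversely, {a, b, c, d, e} is a clique of size 5, and the vertices of any clique must share a bag in every tree decomposition; so some bag has ≥ 5 vertices and tw(G) ≥ 4. Hence tw(G) = 4 exactly.

Treewidth 4.
Bags: B1 = {a, b, c, d, e}
Tree: (single bag)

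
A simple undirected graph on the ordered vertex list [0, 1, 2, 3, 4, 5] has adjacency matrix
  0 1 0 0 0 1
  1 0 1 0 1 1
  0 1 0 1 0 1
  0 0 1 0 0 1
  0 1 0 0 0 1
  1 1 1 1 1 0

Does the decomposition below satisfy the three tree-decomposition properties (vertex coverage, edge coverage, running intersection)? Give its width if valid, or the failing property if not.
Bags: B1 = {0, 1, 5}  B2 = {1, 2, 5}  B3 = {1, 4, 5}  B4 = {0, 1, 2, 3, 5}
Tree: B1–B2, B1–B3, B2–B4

No — bags containing vertex 0 are not connected in the tree.

A tree decomposition must satisfy three properties: every vertex lies in some bag; for every edge, both endpoints lie together in some bag; and for every vertex, the bags containing it form a connected subtree. Here bags containing vertex 0 are not connected in the tree, so the decomposition is invalid.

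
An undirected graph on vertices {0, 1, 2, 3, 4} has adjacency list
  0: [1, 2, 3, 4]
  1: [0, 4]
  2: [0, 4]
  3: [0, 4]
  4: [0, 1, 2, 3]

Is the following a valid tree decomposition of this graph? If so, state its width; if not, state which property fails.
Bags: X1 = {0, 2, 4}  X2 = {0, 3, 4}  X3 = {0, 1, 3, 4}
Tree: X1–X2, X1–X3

A tree decomposition must satisfy three properties: every vertex lies in some bag; for every edge, both endpoints lie together in some bag; and for every vertex, the bags containing it form a connected subtree. Here bags containing vertex 3 are not connected in the tree, so the decomposition is invalid.

No — bags containing vertex 3 are not connected in the tree.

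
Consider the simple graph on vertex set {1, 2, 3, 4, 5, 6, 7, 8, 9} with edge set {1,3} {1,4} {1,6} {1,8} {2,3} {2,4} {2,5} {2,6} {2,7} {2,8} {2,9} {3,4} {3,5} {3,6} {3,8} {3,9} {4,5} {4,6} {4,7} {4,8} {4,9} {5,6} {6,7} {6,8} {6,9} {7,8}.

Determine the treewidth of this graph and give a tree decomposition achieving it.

Treewidth 4.
One optimal decomposition is:
Bags: B1 = {1, 3, 4, 6, 8}  B2 = {2, 3, 4, 6, 8}  B3 = {2, 4, 6, 7, 8}  B4 = {2, 3, 4, 6, 9}  B5 = {2, 3, 4, 5, 6}
Tree: B1–B2, B2–B3, B2–B4, B4–B5

Each bag holds 5 vertices, so the decomposition has width 4, which upper-bounds the treewidth. Conversely, {1, 3, 4, 6, 8} is a clique of size 5, and the vertices of any clique must share a bag in every tree decomposition; so some bag has ≥ 5 vertices and tw(G) ≥ 4. Hence tw(G) = 4 exactly.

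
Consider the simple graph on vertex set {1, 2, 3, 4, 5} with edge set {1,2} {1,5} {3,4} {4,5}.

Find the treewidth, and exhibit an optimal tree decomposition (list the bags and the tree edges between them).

Each bag holds 2 vertices, so the decomposition has width 1, which upper-bounds the treewidth. Since G has at least one edge (e.g. 2–1), it is not an edgeless graph, so tw(G) ≥ 1. Combining the bounds, tw(G) = 1.

Treewidth 1.
One optimal decomposition is:
Bags: B1 = {1, 2}  B2 = {1, 5}  B3 = {4, 5}  B4 = {3, 4}
Tree: B1–B2, B2–B3, B3–B4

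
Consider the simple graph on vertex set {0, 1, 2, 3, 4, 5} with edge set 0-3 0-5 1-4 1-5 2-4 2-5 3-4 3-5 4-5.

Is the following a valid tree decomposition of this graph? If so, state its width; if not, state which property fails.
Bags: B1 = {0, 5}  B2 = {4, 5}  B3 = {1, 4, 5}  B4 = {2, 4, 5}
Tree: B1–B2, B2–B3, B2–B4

A tree decomposition must satisfy three properties: every vertex lies in some bag; for every edge, both endpoints lie together in some bag; and for every vertex, the bags containing it form a connected subtree. Here vertex 3 appears in no bag, so the decomposition is invalid.

No — vertex 3 appears in no bag.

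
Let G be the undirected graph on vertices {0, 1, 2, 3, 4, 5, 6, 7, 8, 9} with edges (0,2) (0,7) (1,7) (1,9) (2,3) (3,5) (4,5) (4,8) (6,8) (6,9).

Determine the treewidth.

A width-2 tree decomposition is:
Bags: B1 = {0, 1, 7}  B2 = {0, 1, 2}  B3 = {1, 2, 3}  B4 = {1, 3, 5}  B5 = {1, 4, 5}  B6 = {1, 4, 8}  B7 = {1, 6, 8}  B8 = {1, 6, 9}
Tree: B1–B2, B2–B3, B3–B4, B4–B5, B5–B6, B6–B7, B7–B8
The largest bag has 3 vertices, giving width 2; this decomposition certifies tw(G) ≤ 2. For the lower bound, G contains the cycle 1–7–0–2–3–5–4–8–6–9–1, so G is not a forest; only forests have treewidth ≤ 1, hence tw(G) ≥ 2. Hence tw(G) = 2 exactly.

2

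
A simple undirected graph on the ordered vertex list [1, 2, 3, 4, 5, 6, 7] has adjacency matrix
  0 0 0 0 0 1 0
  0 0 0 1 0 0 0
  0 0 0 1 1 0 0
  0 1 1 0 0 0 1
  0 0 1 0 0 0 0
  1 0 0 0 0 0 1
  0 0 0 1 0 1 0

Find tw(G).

A width-1 tree decomposition is:
Bags: B1 = {4, 7}  B2 = {6, 7}  B3 = {1, 6}  B4 = {2, 4}  B5 = {3, 4}  B6 = {3, 5}
Tree: B1–B2, B2–B3, B1–B4, B4–B5, B5–B6
Each bag holds 2 vertices, so the decomposition has width 1, which upper-bounds the treewidth. Any graph with an edge has treewidth ≥ 1, and G has the edge 4–7. Therefore the treewidth is 1.

1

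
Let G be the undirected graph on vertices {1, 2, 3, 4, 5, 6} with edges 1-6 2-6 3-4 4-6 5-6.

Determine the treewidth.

A width-1 tree decomposition is:
Bags: B1 = {4, 6}  B2 = {2, 6}  B3 = {5, 6}  B4 = {3, 4}  B5 = {1, 6}
Tree: B1–B2, B1–B3, B1–B4, B2–B5
Every bag has size at most 2, so the width is 2 − 1 = 1 and tw(G) ≤ 1. Any graph with an edge has treewidth ≥ 1, and G has the edge 4–6. Hence tw(G) = 1 exactly.

1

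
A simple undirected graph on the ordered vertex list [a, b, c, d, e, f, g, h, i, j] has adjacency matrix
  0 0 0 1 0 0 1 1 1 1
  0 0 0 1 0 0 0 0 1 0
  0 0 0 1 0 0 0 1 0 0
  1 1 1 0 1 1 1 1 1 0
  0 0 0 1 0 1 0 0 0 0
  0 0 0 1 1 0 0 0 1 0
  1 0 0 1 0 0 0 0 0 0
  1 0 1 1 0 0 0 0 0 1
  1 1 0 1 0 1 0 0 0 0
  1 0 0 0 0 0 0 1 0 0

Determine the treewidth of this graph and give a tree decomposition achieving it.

Every bag has size at most 3, so the width is 3 − 1 = 2 and tw(G) ≤ 2. On the other hand G contains the 3-clique {a, d, g}. A clique must lie in a single bag of any decomposition, so no decomposition can have width below 2. The upper and lower bounds meet at 2, so that is the treewidth.

Treewidth 2.
Bags: B1 = {a, d, h}  B2 = {a, h, j}  B3 = {a, d, i}  B4 = {c, d, h}  B5 = {b, d, i}  B6 = {d, f, i}  B7 = {a, d, g}  B8 = {d, e, f}
Tree: B1–B2, B1–B3, B1–B4, B3–B5, B3–B6, B3–B7, B6–B8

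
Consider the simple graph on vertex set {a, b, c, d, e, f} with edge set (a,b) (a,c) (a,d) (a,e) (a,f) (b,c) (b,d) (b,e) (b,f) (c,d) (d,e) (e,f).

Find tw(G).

A width-3 tree decomposition is:
Bags: B1 = {a, b, d, e}  B2 = {a, b, c, d}  B3 = {a, b, e, f}
Tree: B1–B2, B1–B3
Every bag has size at most 4, so the width is 4 − 1 = 3 and tw(G) ≤ 3. Conversely, {a, b, d, e} is a clique of size 4, and the vertices of any clique must share a bag in every tree decomposition; so some bag has ≥ 4 vertices and tw(G) ≥ 3. The upper and lower bounds meet at 3, so that is the treewidth.

3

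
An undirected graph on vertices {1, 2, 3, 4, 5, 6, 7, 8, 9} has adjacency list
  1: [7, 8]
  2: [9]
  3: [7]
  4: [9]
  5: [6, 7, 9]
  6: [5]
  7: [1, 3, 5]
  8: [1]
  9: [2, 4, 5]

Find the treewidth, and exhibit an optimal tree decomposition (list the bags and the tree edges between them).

Each bag holds 2 vertices, so the decomposition has width 1, which upper-bounds the treewidth. G has an edge, so its treewidth is at least 1. Combining the bounds, tw(G) = 1.

Treewidth 1.
One such decomposition:
Bags: B1 = {5, 7}  B2 = {3, 7}  B3 = {5, 6}  B4 = {5, 9}  B5 = {2, 9}  B6 = {1, 7}  B7 = {4, 9}  B8 = {1, 8}
Tree: B1–B2, B1–B3, B1–B4, B4–B5, B1–B6, B4–B7, B6–B8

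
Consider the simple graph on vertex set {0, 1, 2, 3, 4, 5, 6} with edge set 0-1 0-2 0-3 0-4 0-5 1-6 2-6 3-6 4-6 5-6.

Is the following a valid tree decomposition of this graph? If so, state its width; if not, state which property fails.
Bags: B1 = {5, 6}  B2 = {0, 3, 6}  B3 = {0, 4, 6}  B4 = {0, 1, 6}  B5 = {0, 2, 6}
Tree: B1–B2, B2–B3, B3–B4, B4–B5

A tree decomposition must satisfy three properties: every vertex lies in some bag; for every edge, both endpoints lie together in some bag; and for every vertex, the bags containing it form a connected subtree. Here edge (0,5) lies in no bag, so the decomposition is invalid.

No — edge (0,5) lies in no bag.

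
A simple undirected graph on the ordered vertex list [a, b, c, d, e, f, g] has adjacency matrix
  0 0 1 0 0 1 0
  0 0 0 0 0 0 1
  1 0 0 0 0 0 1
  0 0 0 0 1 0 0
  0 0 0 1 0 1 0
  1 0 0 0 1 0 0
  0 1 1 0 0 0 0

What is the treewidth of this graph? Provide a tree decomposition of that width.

Treewidth 1.
One optimal decomposition is:
Bags: B1 = {d, e}  B2 = {e, f}  B3 = {a, f}  B4 = {a, c}  B5 = {c, g}  B6 = {b, g}
Tree: B1–B2, B2–B3, B3–B4, B4–B5, B5–B6

The largest bag has 2 vertices, giving width 1; this decomposition certifies tw(G) ≤ 1. Since G has at least one edge (e.g. d–e), it is not an edgeless graph, so tw(G) ≥ 1. Hence tw(G) = 1 exactly.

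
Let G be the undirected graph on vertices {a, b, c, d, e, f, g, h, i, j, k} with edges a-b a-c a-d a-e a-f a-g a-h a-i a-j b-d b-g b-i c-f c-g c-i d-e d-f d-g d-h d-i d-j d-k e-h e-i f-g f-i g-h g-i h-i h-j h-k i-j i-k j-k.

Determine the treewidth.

4

A width-4 tree decomposition is:
Bags: B1 = {a, d, h, i, j}  B2 = {a, d, e, h, i}  B3 = {d, h, i, j, k}  B4 = {a, d, g, h, i}  B5 = {a, d, f, g, i}  B6 = {a, c, f, g, i}  B7 = {a, b, d, g, i}
Tree: B1–B2, B1–B3, B1–B4, B4–B5, B5–B6, B4–B7
The largest bag has 5 vertices, giving width 4; this decomposition certifies tw(G) ≤ 4. Conversely, {a, d, g, h, i} is a clique of size 5, and the vertices of any clique must share a bag in every tree decomposition; so some bag has ≥ 5 vertices and tw(G) ≥ 4. Combining the bounds, tw(G) = 4.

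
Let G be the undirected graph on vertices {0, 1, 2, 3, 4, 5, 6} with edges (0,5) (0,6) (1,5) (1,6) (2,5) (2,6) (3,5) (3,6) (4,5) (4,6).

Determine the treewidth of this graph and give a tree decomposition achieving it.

Treewidth 2.
One optimal decomposition is:
Bags: B1 = {1, 5, 6}  B2 = {2, 5, 6}  B3 = {4, 5, 6}  B4 = {3, 5, 6}  B5 = {0, 5, 6}
Tree: B1–B2, B2–B3, B3–B4, B4–B5

Each bag holds 3 vertices, so the decomposition has width 2, which upper-bounds the treewidth. For the lower bound, G contains the cycle 5–1–6–2–5, so G is not a forest; only forests have treewidth ≤ 1, hence tw(G) ≥ 2. Hence tw(G) = 2 exactly.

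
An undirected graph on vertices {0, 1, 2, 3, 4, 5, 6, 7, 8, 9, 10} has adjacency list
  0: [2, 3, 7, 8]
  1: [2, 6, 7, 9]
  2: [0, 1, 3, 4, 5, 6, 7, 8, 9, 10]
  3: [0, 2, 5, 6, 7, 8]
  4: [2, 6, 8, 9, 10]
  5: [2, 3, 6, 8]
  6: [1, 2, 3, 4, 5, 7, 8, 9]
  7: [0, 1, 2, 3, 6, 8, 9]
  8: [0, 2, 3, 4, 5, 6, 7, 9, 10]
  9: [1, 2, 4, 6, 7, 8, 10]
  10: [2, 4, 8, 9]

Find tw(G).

A width-4 tree decomposition is:
Bags: B1 = {2, 3, 6, 7, 8}  B2 = {2, 6, 7, 8, 9}  B3 = {0, 2, 3, 7, 8}  B4 = {2, 4, 6, 8, 9}  B5 = {2, 4, 8, 9, 10}  B6 = {1, 2, 6, 7, 9}  B7 = {2, 3, 5, 6, 8}
Tree: B1–B2, B1–B3, B2–B4, B4–B5, B2–B6, B1–B7
Each bag holds 5 vertices, so the decomposition has width 4, which upper-bounds the treewidth. On the other hand G contains the 5-clique {0, 2, 3, 7, 8}. A clique must lie in a single bag of any decomposition, so no decomposition can have width below 4. Hence tw(G) = 4 exactly.

4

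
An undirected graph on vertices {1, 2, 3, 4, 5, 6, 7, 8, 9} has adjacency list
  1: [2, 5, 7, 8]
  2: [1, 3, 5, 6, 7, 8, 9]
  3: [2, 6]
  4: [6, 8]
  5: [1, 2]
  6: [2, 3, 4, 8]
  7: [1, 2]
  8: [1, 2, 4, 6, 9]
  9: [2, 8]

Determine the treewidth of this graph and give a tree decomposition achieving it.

Treewidth 2.
One optimal decomposition is:
Bags: B1 = {4, 6, 8}  B2 = {2, 6, 8}  B3 = {2, 8, 9}  B4 = {1, 2, 8}  B5 = {1, 2, 7}  B6 = {2, 3, 6}  B7 = {1, 2, 5}
Tree: B1–B2, B2–B3, B2–B4, B4–B5, B2–B6, B5–B7

The largest bag has 3 vertices, giving width 2; this decomposition certifies tw(G) ≤ 2. For the lower bound, the 3 vertices {1, 2, 8} are pairwise adjacent, and any tree decomposition puts a clique entirely inside one bag — forcing width ≥ 2. The upper and lower bounds meet at 2, so that is the treewidth.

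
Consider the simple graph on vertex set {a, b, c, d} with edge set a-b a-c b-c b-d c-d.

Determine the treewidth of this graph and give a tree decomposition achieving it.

Treewidth 2.
Bags: B1 = {a, b, c}  B2 = {b, c, d}
Tree: B1–B2

Every bag has size at most 3, so the width is 3 − 1 = 2 and tw(G) ≤ 2. For the lower bound, the 3 vertices {b, c, d} are pairwise adjacent, and any tree decomposition puts a clique entirely inside one bag — forcing width ≥ 2. The upper and lower bounds meet at 2, so that is the treewidth.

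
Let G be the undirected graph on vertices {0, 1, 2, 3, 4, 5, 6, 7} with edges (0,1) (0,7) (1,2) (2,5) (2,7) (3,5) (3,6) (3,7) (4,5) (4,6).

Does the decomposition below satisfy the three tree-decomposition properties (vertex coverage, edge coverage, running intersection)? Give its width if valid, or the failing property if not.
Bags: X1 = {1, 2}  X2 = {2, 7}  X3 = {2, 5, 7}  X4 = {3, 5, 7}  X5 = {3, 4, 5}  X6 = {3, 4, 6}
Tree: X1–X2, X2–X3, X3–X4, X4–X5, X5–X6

A tree decomposition must satisfy three properties: every vertex lies in some bag; for every edge, both endpoints lie together in some bag; and for every vertex, the bags containing it form a connected subtree. Here vertex 0 appears in no bag, so the decomposition is invalid.

No — vertex 0 appears in no bag.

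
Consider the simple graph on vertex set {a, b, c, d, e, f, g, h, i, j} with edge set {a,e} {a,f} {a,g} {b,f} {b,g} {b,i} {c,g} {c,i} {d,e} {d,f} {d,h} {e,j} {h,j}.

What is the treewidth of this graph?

A width-2 tree decomposition is:
Bags: B1 = {b, c, i}  B2 = {b, c, g}  B3 = {b, f, g}  B4 = {a, f, g}  B5 = {a, d, f}  B6 = {a, d, e}  B7 = {d, e, h}  B8 = {e, h, j}
Tree: B1–B2, B2–B3, B3–B4, B4–B5, B5–B6, B6–B7, B7–B8
Every bag has size at most 3, so the width is 3 − 1 = 2 and tw(G) ≤ 2. Since i–c–g–b–i is a cycle in G, G is not acyclic. Forests are exactly the graphs of treewidth ≤ 1, so tw(G) ≥ 2. Hence tw(G) = 2 exactly.

2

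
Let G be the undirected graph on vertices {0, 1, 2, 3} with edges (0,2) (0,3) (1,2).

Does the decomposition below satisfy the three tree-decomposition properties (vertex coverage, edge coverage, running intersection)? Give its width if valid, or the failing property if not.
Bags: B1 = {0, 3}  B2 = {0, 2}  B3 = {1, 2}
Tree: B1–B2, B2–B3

Checking the three conditions: (i) the bags cover all of {0, 1, 2, 3}; (ii) for each edge, some bag contains both endpoints; (iii) the bags containing any fixed vertex form a subtree. All hold, so the decomposition is valid with width 2 − 1 = 1.

Yes; width 1.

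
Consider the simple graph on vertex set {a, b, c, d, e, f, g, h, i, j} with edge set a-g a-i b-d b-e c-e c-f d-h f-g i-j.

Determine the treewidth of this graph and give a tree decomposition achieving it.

The largest bag has 2 vertices, giving width 1; this decomposition certifies tw(G) ≤ 1. Any graph with an edge has treewidth ≥ 1, and G has the edge j–i. The upper and lower bounds meet at 1, so that is the treewidth.

Treewidth 1.
Bags: B1 = {i, j}  B2 = {a, i}  B3 = {a, g}  B4 = {f, g}  B5 = {c, f}  B6 = {c, e}  B7 = {b, e}  B8 = {b, d}  B9 = {d, h}
Tree: B1–B2, B2–B3, B3–B4, B4–B5, B5–B6, B6–B7, B7–B8, B8–B9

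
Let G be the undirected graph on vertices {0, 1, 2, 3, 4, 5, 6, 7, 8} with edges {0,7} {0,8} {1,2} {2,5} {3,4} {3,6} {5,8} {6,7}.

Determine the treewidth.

A width-1 tree decomposition is:
Bags: B1 = {3, 4}  B2 = {3, 6}  B3 = {6, 7}  B4 = {0, 7}  B5 = {0, 8}  B6 = {5, 8}  B7 = {2, 5}  B8 = {1, 2}
Tree: B1–B2, B2–B3, B3–B4, B4–B5, B5–B6, B6–B7, B7–B8
Each bag holds 2 vertices, so the decomposition has width 1, which upper-bounds the treewidth. Since G has at least one edge (e.g. 4–3), it is not an edgeless graph, so tw(G) ≥ 1. Therefore the treewidth is 1.

1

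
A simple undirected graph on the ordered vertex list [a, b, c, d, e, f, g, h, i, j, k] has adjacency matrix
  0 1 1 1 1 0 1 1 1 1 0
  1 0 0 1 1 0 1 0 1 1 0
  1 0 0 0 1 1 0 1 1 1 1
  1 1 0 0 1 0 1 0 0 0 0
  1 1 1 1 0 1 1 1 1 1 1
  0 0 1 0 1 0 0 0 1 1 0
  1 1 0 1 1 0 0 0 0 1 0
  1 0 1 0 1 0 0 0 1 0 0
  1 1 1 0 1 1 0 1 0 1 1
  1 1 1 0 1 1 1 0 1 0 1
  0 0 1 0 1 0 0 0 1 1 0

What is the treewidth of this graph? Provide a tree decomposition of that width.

Each bag holds 5 vertices, so the decomposition has width 4, which upper-bounds the treewidth. On the other hand G contains the 5-clique {a, b, d, e, g}. A clique must lie in a single bag of any decomposition, so no decomposition can have width below 4. Combining the bounds, tw(G) = 4.

Treewidth 4.
One optimal decomposition is:
Bags: B1 = {a, c, e, i, j}  B2 = {c, e, i, j, k}  B3 = {c, e, f, i, j}  B4 = {a, b, e, i, j}  B5 = {a, b, e, g, j}  B6 = {a, c, e, h, i}  B7 = {a, b, d, e, g}
Tree: B1–B2, B1–B3, B1–B4, B4–B5, B1–B6, B5–B7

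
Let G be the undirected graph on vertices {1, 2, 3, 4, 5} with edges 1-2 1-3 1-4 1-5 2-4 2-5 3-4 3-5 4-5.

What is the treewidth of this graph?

3

A width-3 tree decomposition is:
Bags: B1 = {1, 2, 4, 5}  B2 = {1, 3, 4, 5}
Tree: B1–B2
Every bag has size at most 4, so the width is 4 − 1 = 3 and tw(G) ≤ 3. For the lower bound, the 4 vertices {1, 2, 4, 5} are pairwise adjacent, and any tree decomposition puts a clique entirely inside one bag — forcing width ≥ 3. Therefore the treewidth is 3.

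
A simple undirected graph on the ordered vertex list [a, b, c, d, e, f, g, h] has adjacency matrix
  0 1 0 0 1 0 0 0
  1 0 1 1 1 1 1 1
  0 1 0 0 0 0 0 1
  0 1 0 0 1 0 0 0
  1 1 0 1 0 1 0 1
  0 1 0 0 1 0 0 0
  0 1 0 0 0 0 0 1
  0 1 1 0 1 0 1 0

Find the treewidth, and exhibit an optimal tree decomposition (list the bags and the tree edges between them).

Treewidth 2.
One such decomposition:
Bags: B1 = {b, e, h}  B2 = {a, b, e}  B3 = {b, g, h}  B4 = {b, c, h}  B5 = {b, d, e}  B6 = {b, e, f}
Tree: B1–B2, B1–B3, B3–B4, B2–B5, B5–B6

Every bag has size at most 3, so the width is 3 − 1 = 2 and tw(G) ≤ 2. Conversely, {b, g, h} is a clique of size 3, and the vertices of any clique must share a bag in every tree decomposition; so some bag has ≥ 3 vertices and tw(G) ≥ 2. Combining the bounds, tw(G) = 2.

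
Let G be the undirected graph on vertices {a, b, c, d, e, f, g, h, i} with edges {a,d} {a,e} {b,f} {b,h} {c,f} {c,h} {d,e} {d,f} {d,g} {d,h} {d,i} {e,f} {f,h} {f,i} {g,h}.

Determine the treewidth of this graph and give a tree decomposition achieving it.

Every bag has size at most 3, so the width is 3 − 1 = 2 and tw(G) ≤ 2. For the lower bound, the 3 vertices {d, g, h} are pairwise adjacent, and any tree decomposition puts a clique entirely inside one bag — forcing width ≥ 2. The upper and lower bounds meet at 2, so that is the treewidth.

Treewidth 2.
Bags: B1 = {d, f, h}  B2 = {d, f, i}  B3 = {b, f, h}  B4 = {d, e, f}  B5 = {c, f, h}  B6 = {d, g, h}  B7 = {a, d, e}
Tree: B1–B2, B1–B3, B2–B4, B1–B5, B1–B6, B4–B7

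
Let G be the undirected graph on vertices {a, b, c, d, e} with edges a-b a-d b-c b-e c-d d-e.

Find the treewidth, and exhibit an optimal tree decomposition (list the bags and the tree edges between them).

Treewidth 2.
One such decomposition:
Bags: B1 = {a, b, d}  B2 = {b, d, e}  B3 = {b, c, d}
Tree: B1–B2, B2–B3

Each bag holds 3 vertices, so the decomposition has width 2, which upper-bounds the treewidth. For the lower bound, G contains the cycle a–b–e–d–a, so G is not a forest; only forests have treewidth ≤ 1, hence tw(G) ≥ 2. Hence tw(G) = 2 exactly.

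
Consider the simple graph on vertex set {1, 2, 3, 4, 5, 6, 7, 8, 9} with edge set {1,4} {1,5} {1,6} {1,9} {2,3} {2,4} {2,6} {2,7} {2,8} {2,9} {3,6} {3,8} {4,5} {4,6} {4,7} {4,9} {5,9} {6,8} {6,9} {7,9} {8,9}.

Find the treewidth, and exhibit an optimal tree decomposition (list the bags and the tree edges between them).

Treewidth 3.
One such decomposition:
Bags: B1 = {2, 4, 6, 9}  B2 = {2, 4, 7, 9}  B3 = {1, 4, 6, 9}  B4 = {2, 6, 8, 9}  B5 = {1, 4, 5, 9}  B6 = {2, 3, 6, 8}
Tree: B1–B2, B1–B3, B1–B4, B3–B5, B4–B6

Each bag holds 4 vertices, so the decomposition has width 3, which upper-bounds the treewidth. On the other hand G contains the 4-clique {2, 6, 8, 9}. A clique must lie in a single bag of any decomposition, so no decomposition can have width below 3. Combining the bounds, tw(G) = 3.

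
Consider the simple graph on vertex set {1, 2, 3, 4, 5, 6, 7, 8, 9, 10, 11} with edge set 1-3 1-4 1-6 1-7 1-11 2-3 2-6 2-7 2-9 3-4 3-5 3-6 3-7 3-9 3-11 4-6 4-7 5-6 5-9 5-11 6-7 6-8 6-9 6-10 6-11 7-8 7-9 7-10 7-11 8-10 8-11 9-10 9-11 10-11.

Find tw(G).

A width-4 tree decomposition is:
Bags: B1 = {6, 7, 9, 10, 11}  B2 = {3, 6, 7, 9, 11}  B3 = {1, 3, 6, 7, 11}  B4 = {1, 3, 4, 6, 7}  B5 = {3, 5, 6, 9, 11}  B6 = {2, 3, 6, 7, 9}  B7 = {6, 7, 8, 10, 11}
Tree: B1–B2, B2–B3, B3–B4, B2–B5, B2–B6, B1–B7
Every bag has size at most 5, so the width is 5 − 1 = 4 and tw(G) ≤ 4. For the lower bound, the 5 vertices {3, 5, 6, 9, 11} are pairwise adjacent, and any tree decomposition puts a clique entirely inside one bag — forcing width ≥ 4. Combining the bounds, tw(G) = 4.

4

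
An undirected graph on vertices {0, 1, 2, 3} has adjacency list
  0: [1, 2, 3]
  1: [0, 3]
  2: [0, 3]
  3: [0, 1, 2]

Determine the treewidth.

2

A width-2 tree decomposition is:
Bags: B1 = {0, 2, 3}  B2 = {0, 1, 3}
Tree: B1–B2
Every bag has size at most 3, so the width is 3 − 1 = 2 and tw(G) ≤ 2. For the lower bound, the 3 vertices {0, 1, 3} are pairwise adjacent, and any tree decomposition puts a clique entirely inside one bag — forcing width ≥ 2. The upper and lower bounds meet at 2, so that is the treewidth.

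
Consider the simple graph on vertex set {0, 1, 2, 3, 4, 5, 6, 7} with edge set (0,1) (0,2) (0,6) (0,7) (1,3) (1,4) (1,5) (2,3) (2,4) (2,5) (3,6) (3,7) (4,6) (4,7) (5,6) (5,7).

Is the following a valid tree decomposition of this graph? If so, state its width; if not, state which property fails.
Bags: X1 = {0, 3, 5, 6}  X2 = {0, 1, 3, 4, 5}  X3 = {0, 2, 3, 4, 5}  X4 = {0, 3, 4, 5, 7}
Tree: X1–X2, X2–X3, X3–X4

A tree decomposition must satisfy three properties: every vertex lies in some bag; for every edge, both endpoints lie together in some bag; and for every vertex, the bags containing it form a connected subtree. Here edge (4,6) lies in no bag, so the decomposition is invalid.

No — edge (4,6) lies in no bag.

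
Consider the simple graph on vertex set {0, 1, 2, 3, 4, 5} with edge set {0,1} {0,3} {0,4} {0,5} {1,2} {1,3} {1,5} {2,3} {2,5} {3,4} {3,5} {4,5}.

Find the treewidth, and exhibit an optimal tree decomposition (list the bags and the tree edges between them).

Treewidth 3.
One optimal decomposition is:
Bags: B1 = {0, 3, 4, 5}  B2 = {0, 1, 3, 5}  B3 = {1, 2, 3, 5}
Tree: B1–B2, B2–B3

The largest bag has 4 vertices, giving width 3; this decomposition certifies tw(G) ≤ 3. For the lower bound, the 4 vertices {0, 1, 3, 5} are pairwise adjacent, and any tree decomposition puts a clique entirely inside one bag — forcing width ≥ 3. Hence tw(G) = 3 exactly.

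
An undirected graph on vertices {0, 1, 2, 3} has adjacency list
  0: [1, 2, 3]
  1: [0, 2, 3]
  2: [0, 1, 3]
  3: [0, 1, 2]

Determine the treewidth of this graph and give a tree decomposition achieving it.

Treewidth 3.
One optimal decomposition is:
Bags: B1 = {0, 1, 2, 3}
Tree: (single bag)

With just one bag of size 4, the width is 4 − 1 = 3, so tw(G) ≤ 3. Conversely, {0, 1, 2, 3} is a clique of size 4, and the vertices of any clique must share a bag in every tree decomposition; so some bag has ≥ 4 vertices and tw(G) ≥ 3. Hence tw(G) = 3 exactly.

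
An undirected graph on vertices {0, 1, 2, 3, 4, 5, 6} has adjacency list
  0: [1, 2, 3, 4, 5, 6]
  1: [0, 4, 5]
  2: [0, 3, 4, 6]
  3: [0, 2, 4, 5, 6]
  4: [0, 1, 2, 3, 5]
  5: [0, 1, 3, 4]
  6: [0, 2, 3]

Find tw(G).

A width-3 tree decomposition is:
Bags: B1 = {0, 1, 4, 5}  B2 = {0, 3, 4, 5}  B3 = {0, 2, 3, 4}  B4 = {0, 2, 3, 6}
Tree: B1–B2, B2–B3, B3–B4
Every bag has size at most 4, so the width is 4 − 1 = 3 and tw(G) ≤ 3. For the lower bound, the 4 vertices {0, 1, 4, 5} are pairwise adjacent, and any tree decomposition puts a clique entirely inside one bag — forcing width ≥ 3. Therefore the treewidth is 3.

3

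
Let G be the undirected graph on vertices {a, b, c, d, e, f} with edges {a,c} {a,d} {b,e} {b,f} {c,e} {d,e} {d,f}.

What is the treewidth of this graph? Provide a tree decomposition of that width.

Treewidth 2.
Bags: B1 = {a, c, e}  B2 = {a, d, e}  B3 = {b, d, e}  B4 = {b, d, f}
Tree: B1–B2, B2–B3, B3–B4

The largest bag has 3 vertices, giving width 2; this decomposition certifies tw(G) ≤ 2. Since c–a–d–e–c is a cycle in G, G is not acyclic. Forests are exactly the graphs of treewidth ≤ 1, so tw(G) ≥ 2. Combining the bounds, tw(G) = 2.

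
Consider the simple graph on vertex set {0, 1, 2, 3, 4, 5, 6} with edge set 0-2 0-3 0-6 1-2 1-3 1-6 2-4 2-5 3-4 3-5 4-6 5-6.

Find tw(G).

A width-3 tree decomposition is:
Bags: B1 = {0, 2, 3, 6}  B2 = {1, 2, 3, 6}  B3 = {2, 3, 4, 6}  B4 = {2, 3, 5, 6}
Tree: B1–B2, B2–B3, B3–B4
Each bag holds 4 vertices, so the decomposition has width 3, which upper-bounds the treewidth. For the lower bound: the 4 vertex sets {0,6}, {1,3}, {2}, {4} are disjoint, each induces a connected subgraph, and every pair is joined by at least one edge of G. Contracting each set to a single vertex therefore yields K_{4} as a minor, and since treewidth is minor-monotone, tw(G) ≥ tw(K_{4}) = 3. Combining the bounds, tw(G) = 3.

3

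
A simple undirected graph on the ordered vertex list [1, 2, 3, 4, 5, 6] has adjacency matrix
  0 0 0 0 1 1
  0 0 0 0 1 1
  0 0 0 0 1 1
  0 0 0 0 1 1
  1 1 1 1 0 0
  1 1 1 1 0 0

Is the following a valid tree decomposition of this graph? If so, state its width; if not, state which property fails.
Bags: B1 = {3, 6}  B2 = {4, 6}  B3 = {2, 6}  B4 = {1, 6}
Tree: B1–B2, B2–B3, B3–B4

A tree decomposition must satisfy three properties: every vertex lies in some bag; for every edge, both endpoints lie together in some bag; and for every vertex, the bags containing it form a connected subtree. Here vertex 5 appears in no bag, so the decomposition is invalid.

No — vertex 5 appears in no bag.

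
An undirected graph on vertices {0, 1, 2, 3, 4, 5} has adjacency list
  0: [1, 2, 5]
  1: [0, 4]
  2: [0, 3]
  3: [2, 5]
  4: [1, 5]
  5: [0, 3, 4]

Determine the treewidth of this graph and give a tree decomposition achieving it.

Every bag has size at most 3, so the width is 3 − 1 = 2 and tw(G) ≤ 2. Since 4–1–0–5–4 is a cycle in G, G is not acyclic. Forests are exactly the graphs of treewidth ≤ 1, so tw(G) ≥ 2. Hence tw(G) = 2 exactly.

Treewidth 2.
One optimal decomposition is:
Bags: B1 = {1, 4, 5}  B2 = {0, 1, 5}  B3 = {0, 3, 5}  B4 = {0, 2, 3}
Tree: B1–B2, B2–B3, B3–B4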